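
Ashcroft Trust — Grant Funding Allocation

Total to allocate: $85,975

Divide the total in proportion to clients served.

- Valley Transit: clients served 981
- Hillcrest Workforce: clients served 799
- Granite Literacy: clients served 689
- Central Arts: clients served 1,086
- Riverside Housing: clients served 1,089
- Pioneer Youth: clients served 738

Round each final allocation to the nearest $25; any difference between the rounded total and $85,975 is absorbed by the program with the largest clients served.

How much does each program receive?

Clients served total: 5,382.
Raw shares: Valley Transit 981/5,382 × $85,975 = 15,671.03; Hillcrest Workforce 799/5,382 × $85,975 = 12,763.66; Granite Literacy 689/5,382 × $85,975 = 11,006.46; Central Arts 1,086/5,382 × $85,975 = 17,348.36; Riverside Housing 1,089/5,382 × $85,975 = 17,396.28; Pioneer Youth 738/5,382 × $85,975 = 11,789.21.
At nearest $25: Valley Transit $15,675; Hillcrest Workforce $12,775; Granite Literacy $11,000; Central Arts $17,350; Riverside Housing $17,400; Pioneer Youth $11,800. Sum = $86,000.
Difference $85,975 − $86,000 = −$25 applied to largest clients served (Riverside Housing): Riverside Housing becomes $17,375.

Valley Transit: $15,675; Hillcrest Workforce: $12,775; Granite Literacy: $11,000; Central Arts: $17,350; Riverside Housing: $17,375; Pioneer Youth: $11,800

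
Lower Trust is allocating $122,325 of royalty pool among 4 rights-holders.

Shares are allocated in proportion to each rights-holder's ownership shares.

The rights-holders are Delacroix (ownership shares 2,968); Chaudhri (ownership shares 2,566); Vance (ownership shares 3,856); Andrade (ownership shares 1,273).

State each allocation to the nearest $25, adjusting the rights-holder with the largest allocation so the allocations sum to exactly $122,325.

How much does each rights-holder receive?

Delacroix: $34,050; Chaudhri: $29,425; Vance: $44,250; Andrade: $14,600

Ownership shares total: 10,663.
Proportional shares: Delacroix 2,968/10,663 × $122,325 = 34,048.64; Chaudhri 2,566/10,663 × $122,325 = 29,436.93; Vance 3,856/10,663 × $122,325 = 44,235.69; Andrade 1,273/10,663 × $122,325 = 14,603.74.
Rounded to nearest $25: Delacroix $34,050; Chaudhri $29,425; Vance $44,225; Andrade $14,600. Sum = $122,300.
Difference $122,325 − $122,300 = +$25 applied to largest allocation (Vance): Vance becomes $44,250.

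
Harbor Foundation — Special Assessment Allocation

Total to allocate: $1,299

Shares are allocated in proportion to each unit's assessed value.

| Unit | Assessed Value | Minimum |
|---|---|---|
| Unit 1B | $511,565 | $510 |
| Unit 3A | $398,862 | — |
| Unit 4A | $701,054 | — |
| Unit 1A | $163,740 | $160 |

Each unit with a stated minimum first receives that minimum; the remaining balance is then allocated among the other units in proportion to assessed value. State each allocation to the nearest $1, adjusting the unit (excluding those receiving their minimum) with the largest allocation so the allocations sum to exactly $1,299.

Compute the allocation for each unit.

Unit 1B: $510; Unit 3A: $228; Unit 4A: $401; Unit 1A: $160

Guaranteed amounts: Unit 1B $510; Unit 1A $160. Remaining pool $629.
Remaining pool split over remaining assessed value 1,099,916: Unit 3A 228.09 → $228; Unit 4A 400.91 → $401.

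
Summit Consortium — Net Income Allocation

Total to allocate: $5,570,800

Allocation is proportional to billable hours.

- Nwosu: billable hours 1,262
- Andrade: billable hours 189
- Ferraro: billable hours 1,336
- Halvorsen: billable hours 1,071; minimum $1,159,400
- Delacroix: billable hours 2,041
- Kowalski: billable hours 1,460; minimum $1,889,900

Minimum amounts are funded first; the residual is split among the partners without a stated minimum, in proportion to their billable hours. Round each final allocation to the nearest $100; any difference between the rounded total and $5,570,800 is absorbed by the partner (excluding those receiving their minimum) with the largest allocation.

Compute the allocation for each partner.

Nwosu: $659,100 · Andrade: $98,700 · Ferraro: $697,700 · Halvorsen: $1,159,400 · Delacroix: $1,066,000 · Kowalski: $1,889,900

Guaranteed amounts: Halvorsen $1,159,400; Kowalski $1,889,900. Remaining pool $2,521,500.
Remaining pool split over remaining billable hours 4,828: Nwosu 659,099.63 → $659,100; Andrade 98,708.26 → $98,700; Ferraro 697,747.31 → $697,700; Delacroix 1,065,944.80 → $1,065,900.
Rounding difference +$100 applied to Delacroix → $1,066,000.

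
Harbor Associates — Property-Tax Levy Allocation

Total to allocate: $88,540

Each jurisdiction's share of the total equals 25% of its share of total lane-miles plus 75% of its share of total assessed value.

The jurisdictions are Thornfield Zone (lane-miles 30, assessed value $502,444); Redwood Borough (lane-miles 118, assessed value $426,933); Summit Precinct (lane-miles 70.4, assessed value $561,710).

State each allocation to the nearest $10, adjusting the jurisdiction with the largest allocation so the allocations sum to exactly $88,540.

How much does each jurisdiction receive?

Lane-miles total 218.4; assessed value total 1,491,087.
Blended shares (25% lane-miles + 75% assessed value): Thornfield Zone 0.2871; Redwood Borough 0.3498; Summit Precinct 0.3631.
Pro-rata amounts: Thornfield Zone 25,416.68; Redwood Borough 30,972.69; Summit Precinct 32,150.64.
Rounded to nearest $10: Thornfield Zone $25,420; Redwood Borough $30,970; Summit Precinct $32,150. Sum = $88,540.
Rounded total matches; no reconciliation needed.

Thornfield Zone: $25,420; Redwood Borough: $30,970; Summit Precinct: $32,150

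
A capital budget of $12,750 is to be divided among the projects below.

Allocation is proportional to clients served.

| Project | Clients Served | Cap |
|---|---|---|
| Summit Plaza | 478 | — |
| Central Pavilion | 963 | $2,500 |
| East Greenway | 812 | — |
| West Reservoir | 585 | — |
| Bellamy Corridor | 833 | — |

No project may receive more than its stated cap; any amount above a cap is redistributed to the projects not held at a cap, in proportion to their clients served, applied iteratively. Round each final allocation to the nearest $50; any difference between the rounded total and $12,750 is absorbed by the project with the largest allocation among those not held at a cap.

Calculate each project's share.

Summit Plaza: $1,800 · Central Pavilion: $2,500 · East Greenway: $3,050 · West Reservoir: $2,200 · Bellamy Corridor: $3,200

Total clients served = 3,671.
Proportional shares (ignoring caps): Summit Plaza 1,660.17; Central Pavilion 3,344.66; East Greenway 2,820.21; West Reservoir 2,031.80; Bellamy Corridor 2,893.15.
Held at cap: Central Pavilion ($2,500); remaining pool $10,250 reallocated over remaining clients served 2,708.
Shares after redistribution: Summit Plaza 1,809.27 → $1,800; East Greenway 3,073.49 → $3,050; West Reservoir 2,214.27 → $2,200; Bellamy Corridor 3,152.97 → $3,150.
Rounding difference +$50 applied to Bellamy Corridor → $3,200.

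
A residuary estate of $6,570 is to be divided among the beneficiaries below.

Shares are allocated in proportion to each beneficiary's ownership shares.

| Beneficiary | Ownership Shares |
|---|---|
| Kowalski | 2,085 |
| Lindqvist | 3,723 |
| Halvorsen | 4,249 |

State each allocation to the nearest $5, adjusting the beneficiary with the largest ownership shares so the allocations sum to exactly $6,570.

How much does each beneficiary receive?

Kowalski: $1,360; Lindqvist: $2,430; Halvorsen: $2,780

Ownership shares total: 2,085 + 3,723 + 4,249 = 10,057.
Pro-rata amounts: Kowalski 1,362.08; Lindqvist 2,432.15; Halvorsen 2,775.77.
At nearest $5: Kowalski $1,360; Lindqvist $2,430; Halvorsen $2,775. Sum = $6,565.
Difference $6,570 − $6,565 = +$5 applied to largest ownership shares (Halvorsen): Halvorsen becomes $2,780.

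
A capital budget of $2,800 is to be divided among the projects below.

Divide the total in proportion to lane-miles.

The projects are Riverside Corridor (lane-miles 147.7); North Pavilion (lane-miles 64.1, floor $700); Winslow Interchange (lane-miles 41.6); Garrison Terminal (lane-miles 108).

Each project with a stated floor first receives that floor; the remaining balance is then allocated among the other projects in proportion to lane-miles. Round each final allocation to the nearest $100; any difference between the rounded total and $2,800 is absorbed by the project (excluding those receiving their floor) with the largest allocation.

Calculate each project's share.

Fund the minimums — North Pavilion $700. Residual $2,100.
Residual split over remaining lane-miles 297.3: Riverside Corridor 1,043.29 → $1,000; Winslow Interchange 293.84 → $300; Garrison Terminal 762.87 → $800.

Riverside Corridor: $1,000; North Pavilion: $700; Winslow Interchange: $300; Garrison Terminal: $800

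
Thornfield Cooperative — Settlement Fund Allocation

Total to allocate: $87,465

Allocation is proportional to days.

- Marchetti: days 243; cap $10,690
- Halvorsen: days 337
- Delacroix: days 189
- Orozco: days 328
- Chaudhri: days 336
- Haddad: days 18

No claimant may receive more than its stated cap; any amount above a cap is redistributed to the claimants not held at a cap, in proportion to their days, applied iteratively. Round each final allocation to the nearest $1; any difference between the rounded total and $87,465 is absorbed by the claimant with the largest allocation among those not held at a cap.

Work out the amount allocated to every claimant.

Marchetti: $10,690; Halvorsen: $21,418; Delacroix: $12,012; Orozco: $20,846; Chaudhri: $21,355; Haddad: $1,144

Combined days = 1,451.
Unconstrained shares: Marchetti 14,647.83; Halvorsen 20,314.06; Delacroix 11,392.75; Orozco 19,771.55; Chaudhri 20,253.78; Haddad 1,085.02.
Capped: Marchetti ($10,690); remaining pool $76,775 reallocated over remaining days 1,208.
Redistributed shares: Halvorsen 21,418.19 → $21,418; Delacroix 12,011.98 → $12,012; Orozco 20,846.19 → $20,846; Chaudhri 21,354.64 → $21,355; Haddad 1,144.00 → $1,144.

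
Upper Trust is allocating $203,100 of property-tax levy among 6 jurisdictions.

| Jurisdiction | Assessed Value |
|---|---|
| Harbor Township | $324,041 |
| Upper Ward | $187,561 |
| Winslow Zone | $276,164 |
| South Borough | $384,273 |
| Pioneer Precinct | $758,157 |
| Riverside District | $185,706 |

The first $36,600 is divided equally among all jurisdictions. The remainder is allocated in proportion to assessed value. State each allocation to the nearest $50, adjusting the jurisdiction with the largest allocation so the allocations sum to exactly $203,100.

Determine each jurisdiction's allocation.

Harbor Township: $31,600; Upper Ward: $20,850; Winslow Zone: $27,850; South Borough: $36,350; Pioneer Precinct: $65,750; Riverside District: $20,700

First tranche $36,600 split equally: $6,100 each.
Remainder $166,500 by assessed value (total 2,115,902): Harbor Township 25,498.74 → $25,500; Upper Ward 14,759.15 → $14,750; Winslow Zone 21,731.30 → $21,750; South Borough 30,238.38 → $30,250; Pioneer Precinct 59,659.26 → $59,650; Riverside District 14,613.18 → $14,600.
Totals: Harbor Township $6,100 + $25,500 = $31,600; Upper Ward $6,100 + $14,750 = $20,850; Winslow Zone $6,100 + $21,750 = $27,850; South Borough $6,100 + $30,250 = $36,350; Pioneer Precinct $6,100 + $59,650 = $65,750; Riverside District $6,100 + $14,600 = $20,700.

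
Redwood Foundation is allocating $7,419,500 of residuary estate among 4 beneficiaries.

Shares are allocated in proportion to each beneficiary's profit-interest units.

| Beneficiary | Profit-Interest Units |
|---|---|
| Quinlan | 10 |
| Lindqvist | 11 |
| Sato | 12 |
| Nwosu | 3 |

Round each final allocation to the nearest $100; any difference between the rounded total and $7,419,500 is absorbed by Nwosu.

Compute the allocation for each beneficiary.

Quinlan: $2,061,000 · Lindqvist: $2,267,100 · Sato: $2,473,200 · Nwosu: $618,200

Profit-interest units total: 36.
Unrounded shares: Quinlan 10/36 × $7,419,500 = 2,060,972.22; Lindqvist 11/36 × $7,419,500 = 2,267,069.44; Sato 12/36 × $7,419,500 = 2,473,166.67; Nwosu 3/36 × $7,419,500 = 618,291.67.
At nearest $100: Quinlan $2,061,000; Lindqvist $2,267,100; Sato $2,473,200; Nwosu $618,300. Sum = $7,419,600.
Difference $7,419,500 − $7,419,600 = −$100 applied to Nwosu: Nwosu becomes $618,200.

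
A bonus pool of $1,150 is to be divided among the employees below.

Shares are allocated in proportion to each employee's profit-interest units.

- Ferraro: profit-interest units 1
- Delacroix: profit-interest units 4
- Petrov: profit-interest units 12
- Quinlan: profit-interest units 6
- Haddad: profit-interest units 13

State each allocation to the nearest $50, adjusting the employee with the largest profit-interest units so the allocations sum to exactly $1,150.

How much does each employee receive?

Combined profit-interest units = 36.
Raw shares: Ferraro 1/36 × $1,150 = 31.94; Delacroix 4/36 × $1,150 = 127.78; Petrov 12/36 × $1,150 = 383.33; Quinlan 6/36 × $1,150 = 191.67; Haddad 13/36 × $1,150 = 415.28.
Rounded to nearest $50: Ferraro $50; Delacroix $150; Petrov $400; Quinlan $200; Haddad $400. Sum = $1,200.
Difference $1,150 − $1,200 = −$50 applied to largest profit-interest units (Haddad): Haddad becomes $350.

Ferraro: $50 | Delacroix: $150 | Petrov: $400 | Quinlan: $200 | Haddad: $350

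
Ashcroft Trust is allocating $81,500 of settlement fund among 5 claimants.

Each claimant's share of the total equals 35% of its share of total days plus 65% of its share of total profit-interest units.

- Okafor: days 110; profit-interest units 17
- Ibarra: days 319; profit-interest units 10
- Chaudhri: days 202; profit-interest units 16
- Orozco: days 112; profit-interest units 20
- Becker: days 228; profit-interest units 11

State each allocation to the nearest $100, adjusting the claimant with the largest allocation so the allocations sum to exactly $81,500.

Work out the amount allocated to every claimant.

Days total 971; profit-interest units total 74.
Blended shares (35% days + 65% profit-interest units): Okafor 0.1890; Ibarra 0.2028; Chaudhri 0.2134; Orozco 0.2160; Becker 0.1788.
Pro-rata amounts: Okafor 15,401.39; Ibarra 16,530.02; Chaudhri 17,388.19; Orozco 17,607.78; Becker 14,572.60.
At nearest $100: Okafor $15,400; Ibarra $16,500; Chaudhri $17,400; Orozco $17,600; Becker $14,600. Sum = $81,500.
Rounded total matches; no reconciliation needed.

Okafor: $15,400; Ibarra: $16,500; Chaudhri: $17,400; Orozco: $17,600; Becker: $14,600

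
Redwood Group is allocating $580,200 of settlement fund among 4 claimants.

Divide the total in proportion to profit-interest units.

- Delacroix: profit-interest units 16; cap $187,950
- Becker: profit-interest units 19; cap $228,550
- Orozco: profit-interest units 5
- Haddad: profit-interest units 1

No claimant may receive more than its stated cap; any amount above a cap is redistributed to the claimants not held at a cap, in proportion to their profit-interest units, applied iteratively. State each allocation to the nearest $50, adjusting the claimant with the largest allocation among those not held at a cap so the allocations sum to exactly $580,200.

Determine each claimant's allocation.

Total profit-interest units = 41.
Proportional shares (ignoring caps): Delacroix 226,419.51; Becker 268,873.17; Orozco 70,756.10; Haddad 14,151.22.
Held at cap: Delacroix ($187,950), Becker ($228,550); residual $163,700 reallocated over remaining profit-interest units 6.
Remaining shares: Orozco 136,416.67 → $136,400; Haddad 27,283.33 → $27,300.

Delacroix: $187,950 · Becker: $228,550 · Orozco: $136,400 · Haddad: $27,300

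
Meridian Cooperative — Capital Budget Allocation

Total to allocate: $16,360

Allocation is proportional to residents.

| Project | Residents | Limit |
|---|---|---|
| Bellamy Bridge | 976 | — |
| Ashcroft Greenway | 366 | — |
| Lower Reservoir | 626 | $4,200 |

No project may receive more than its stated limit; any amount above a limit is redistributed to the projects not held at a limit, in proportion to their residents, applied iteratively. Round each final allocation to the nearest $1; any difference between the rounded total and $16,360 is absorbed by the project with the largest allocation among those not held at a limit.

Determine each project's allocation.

Residents total: 1,968.
Proportional shares (ignoring caps): Bellamy Bridge 8,113.496; Ashcroft Greenway 3,042.56; Lower Reservoir 5,203.94.
Cap binds for Lower Reservoir ($4,200); residual $12,160 reallocated over remaining residents 1,342.
Remaining shares: Bellamy Bridge 8,843.64 → $8,844; Ashcroft Greenway 3,316.36 → $3,316.

Bellamy Bridge: $8,844 · Ashcroft Greenway: $3,316 · Lower Reservoir: $4,200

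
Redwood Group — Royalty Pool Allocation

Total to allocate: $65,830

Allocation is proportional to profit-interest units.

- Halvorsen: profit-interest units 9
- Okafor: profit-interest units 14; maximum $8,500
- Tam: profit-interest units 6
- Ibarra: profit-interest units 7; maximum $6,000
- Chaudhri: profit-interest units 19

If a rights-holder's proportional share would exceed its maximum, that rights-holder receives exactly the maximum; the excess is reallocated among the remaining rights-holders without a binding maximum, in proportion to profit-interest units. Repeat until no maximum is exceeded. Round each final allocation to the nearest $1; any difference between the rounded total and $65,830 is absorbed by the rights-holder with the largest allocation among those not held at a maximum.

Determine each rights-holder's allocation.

Sum of profit-interest units: 55.
Unconstrained shares: Halvorsen 10,772.18; Okafor 16,756.73; Tam 7,181.45; Ibarra 8,378.36; Chaudhri 22,741.27.
Capped: Okafor ($8,500), Ibarra ($6,000); residual $51,330 reallocated over remaining profit-interest units 34.
Redistributed shares: Halvorsen 13,587.35 → $13,587; Tam 9,058.24 → $9,058; Chaudhri 28,684.41 → $28,684.
Rounding difference +$1 applied to Chaudhri → $28,685.

Halvorsen: $13,587 | Okafor: $8,500 | Tam: $9,058 | Ibarra: $6,000 | Chaudhri: $28,685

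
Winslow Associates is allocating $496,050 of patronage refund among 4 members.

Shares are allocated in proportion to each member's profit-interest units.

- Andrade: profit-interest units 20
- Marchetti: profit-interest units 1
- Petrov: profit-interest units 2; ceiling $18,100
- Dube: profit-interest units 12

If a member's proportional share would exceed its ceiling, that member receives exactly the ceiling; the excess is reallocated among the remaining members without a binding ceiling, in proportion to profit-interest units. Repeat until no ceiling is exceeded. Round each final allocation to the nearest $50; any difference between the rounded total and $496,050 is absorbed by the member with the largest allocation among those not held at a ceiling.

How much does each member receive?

Andrade: $289,650 · Marchetti: $14,500 · Petrov: $18,100 · Dube: $173,800

Total profit-interest units = 35.
Unconstrained shares: Andrade 283,457.14; Marchetti 14,172.86; Petrov 28,345.71; Dube 170,074.29.
Held at cap: Petrov ($18,100); remaining pool $477,950 reallocated over remaining profit-interest units 33.
Redistributed shares: Andrade 289,666.67 → $289,650; Marchetti 14,483.33 → $14,500; Dube 173,800.00 → $173,800.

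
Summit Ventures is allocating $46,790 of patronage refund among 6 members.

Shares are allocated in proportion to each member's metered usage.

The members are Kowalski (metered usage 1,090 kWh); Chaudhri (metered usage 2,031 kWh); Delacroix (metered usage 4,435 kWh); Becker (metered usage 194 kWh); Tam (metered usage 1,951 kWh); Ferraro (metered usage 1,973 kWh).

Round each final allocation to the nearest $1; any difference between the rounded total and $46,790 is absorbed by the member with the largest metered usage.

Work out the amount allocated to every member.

Kowalski: $4,369 | Chaudhri: $8,140 | Delacroix: $17,775 | Becker: $778 | Tam: $7,820 | Ferraro: $7,908

Total metered usage = 11,674.
Proportional shares: Kowalski 1,090/11,674 × $46,790 = 4,368.78; Chaudhri 2,031/11,674 × $46,790 = 8,140.35; Delacroix 4,435/11,674 × $46,790 = 17,775.71; Becker 194/11,674 × $46,790 = 777.56; Tam 1,951/11,674 × $46,790 = 7,819.71; Ferraro 1,973/11,674 × $46,790 = 7,907.89.
Rounded to nearest $1: Kowalski $4,369; Chaudhri $8,140; Delacroix $17,776; Becker $778; Tam $7,820; Ferraro $7,908. Sum = $46,791.
Difference $46,790 − $46,791 = −$1 applied to largest metered usage (Delacroix): Delacroix becomes $17,775.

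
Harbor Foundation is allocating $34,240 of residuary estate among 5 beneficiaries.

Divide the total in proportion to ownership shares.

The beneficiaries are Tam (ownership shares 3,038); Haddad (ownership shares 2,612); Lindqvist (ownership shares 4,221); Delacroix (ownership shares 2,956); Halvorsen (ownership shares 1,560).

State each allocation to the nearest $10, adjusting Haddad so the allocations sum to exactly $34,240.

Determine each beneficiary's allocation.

Sum of ownership shares: 14,387.
Raw shares: Tam 3,038/14,387 × $34,240 = 7,230.22; Haddad 2,612/14,387 × $34,240 = 6,216.37; Lindqvist 4,221/14,387 × $34,240 = 10,045.67; Delacroix 2,956/14,387 × $34,240 = 7,035.06; Halvorsen 1,560/14,387 × $34,240 = 3,712.69.
After rounding ($10): Tam $7,230; Haddad $6,220; Lindqvist $10,050; Delacroix $7,040; Halvorsen $3,710. Sum = $34,250.
Difference $34,240 − $34,250 = −$10 applied to Haddad: Haddad becomes $6,210.

Tam: $7,230 | Haddad: $6,210 | Lindqvist: $10,050 | Delacroix: $7,040 | Halvorsen: $3,710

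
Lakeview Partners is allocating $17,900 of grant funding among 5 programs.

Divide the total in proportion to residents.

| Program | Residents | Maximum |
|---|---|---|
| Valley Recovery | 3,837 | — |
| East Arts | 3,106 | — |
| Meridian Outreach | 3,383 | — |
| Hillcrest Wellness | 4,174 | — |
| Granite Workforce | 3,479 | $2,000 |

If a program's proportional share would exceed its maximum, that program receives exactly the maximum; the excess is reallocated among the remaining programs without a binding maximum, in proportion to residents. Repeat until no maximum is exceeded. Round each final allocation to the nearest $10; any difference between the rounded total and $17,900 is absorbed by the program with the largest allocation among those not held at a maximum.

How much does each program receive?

Valley Recovery: $4,210 | East Arts: $3,410 | Meridian Outreach: $3,710 | Hillcrest Wellness: $4,570 | Granite Workforce: $2,000

Total residents = 17,979.
Unconstrained shares: Valley Recovery 3,820.14; East Arts 3,092.35; Meridian Outreach 3,368.14; Hillcrest Wellness 4,155.66; Granite Workforce 3,463.71.
Capped: Granite Workforce ($2,000); remaining pool $15,900 reallocated over remaining residents 14,500.
Shares after redistribution: Valley Recovery 4,207.47 → $4,210; East Arts 3,405.89 → $3,410; Meridian Outreach 3,709.63 → $3,710; Hillcrest Wellness 4,577.01 → $4,580.
Rounding difference −$10 applied to Hillcrest Wellness → $4,570.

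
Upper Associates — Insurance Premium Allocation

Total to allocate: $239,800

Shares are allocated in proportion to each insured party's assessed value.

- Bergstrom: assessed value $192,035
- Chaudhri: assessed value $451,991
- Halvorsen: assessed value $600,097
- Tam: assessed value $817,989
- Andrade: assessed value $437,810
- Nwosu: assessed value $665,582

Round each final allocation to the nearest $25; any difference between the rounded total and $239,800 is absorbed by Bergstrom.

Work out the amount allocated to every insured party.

Assessed value total: 3,165,504.
Raw shares: Bergstrom 192,035/3,165,504 × $239,800 = 14,547.44; Chaudhri 451,991/3,165,504 × $239,800 = 34,240.18; Halvorsen 600,097/3,165,504 × $239,800 = 45,459.83; Tam 817,989/3,165,504 × $239,800 = 61,966.04; Andrade 437,810/3,165,504 × $239,800 = 33,165.92; Nwosu 665,582/3,165,504 × $239,800 = 50,420.59.
After rounding ($25): Bergstrom $14,550; Chaudhri $34,250; Halvorsen $45,450; Tam $61,975; Andrade $33,175; Nwosu $50,425. Sum = $239,825.
Difference $239,800 − $239,825 = −$25 applied to Bergstrom: Bergstrom becomes $14,525.

Bergstrom: $14,525 · Chaudhri: $34,250 · Halvorsen: $45,450 · Tam: $61,975 · Andrade: $33,175 · Nwosu: $50,425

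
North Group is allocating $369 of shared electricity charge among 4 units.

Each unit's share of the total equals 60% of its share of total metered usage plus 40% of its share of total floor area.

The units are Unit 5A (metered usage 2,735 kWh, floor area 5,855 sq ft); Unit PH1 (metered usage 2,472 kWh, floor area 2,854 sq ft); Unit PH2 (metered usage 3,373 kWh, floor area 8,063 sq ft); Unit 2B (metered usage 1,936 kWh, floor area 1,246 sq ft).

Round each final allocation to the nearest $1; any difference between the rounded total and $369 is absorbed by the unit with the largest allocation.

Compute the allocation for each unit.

Unit 5A: $106 · Unit PH1: $75 · Unit PH2: $137 · Unit 2B: $51

Totals — metered usage 10,516, floor area 18,018.
Composite weights (60% metered usage + 40% floor area): Unit 5A 0.2860; Unit PH1 0.2044; Unit PH2 0.3714; Unit 2B 0.1381.
Unrounded shares: Unit 5A 105.54; Unit PH1 75.42; Unit PH2 137.06; Unit 2B 50.97.
After rounding ($1): Unit 5A $106; Unit PH1 $75; Unit PH2 $137; Unit 2B $51. Sum = $369.
Rounded total matches; no reconciliation needed.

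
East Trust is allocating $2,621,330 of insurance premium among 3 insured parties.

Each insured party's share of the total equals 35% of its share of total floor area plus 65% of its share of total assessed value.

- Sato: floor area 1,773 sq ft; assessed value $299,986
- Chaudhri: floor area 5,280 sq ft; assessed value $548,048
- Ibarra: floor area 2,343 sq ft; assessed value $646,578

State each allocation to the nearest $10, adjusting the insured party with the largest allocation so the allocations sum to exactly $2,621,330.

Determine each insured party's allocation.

Sato: $515,110; Chaudhri: $1,140,340; Ibarra: $965,880

Totals — floor area 9,396, assessed value 1,494,612.
Blended shares (35% floor area + 65% assessed value): Sato 0.1965; Chaudhri 0.4350; Ibarra 0.3685.
Raw shares: Sato 515,108.69; Chaudhri 1,140,338.93; Ibarra 965,882.38.
After rounding ($10): Sato $515,110; Chaudhri $1,140,340; Ibarra $965,880. Sum = $2,621,330.
Sum already equals the total — no adjustment.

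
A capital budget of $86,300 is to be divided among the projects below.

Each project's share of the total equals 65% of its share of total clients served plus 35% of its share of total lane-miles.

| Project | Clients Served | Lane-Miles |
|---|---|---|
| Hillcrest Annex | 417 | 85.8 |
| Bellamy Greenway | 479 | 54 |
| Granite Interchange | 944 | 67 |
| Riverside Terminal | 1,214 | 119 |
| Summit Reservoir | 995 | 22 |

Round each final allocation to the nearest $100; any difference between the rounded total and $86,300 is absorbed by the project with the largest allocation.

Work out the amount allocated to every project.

Hillcrest Annex: $13,200 · Bellamy Greenway: $11,300 · Granite Interchange: $18,900 · Riverside Terminal: $27,200 · Summit Reservoir: $15,700

Totals — clients served 4,049, lane-miles 347.8.
Blended shares (65% clients served + 35% lane-miles): Hillcrest Annex 0.1533; Bellamy Greenway 0.1312; Granite Interchange 0.2190; Riverside Terminal 0.3146; Summit Reservoir 0.1819.
Raw shares: Hillcrest Annex 13,228.51; Bellamy Greenway 11,325.76; Granite Interchange 18,896.89; Riverside Terminal 27,153.46; Summit Reservoir 15,695.38.
Rounded to nearest $100: Hillcrest Annex $13,200; Bellamy Greenway $11,300; Granite Interchange $18,900; Riverside Terminal $27,200; Summit Reservoir $15,700. Sum = $86,300.
Rounded total matches; no reconciliation needed.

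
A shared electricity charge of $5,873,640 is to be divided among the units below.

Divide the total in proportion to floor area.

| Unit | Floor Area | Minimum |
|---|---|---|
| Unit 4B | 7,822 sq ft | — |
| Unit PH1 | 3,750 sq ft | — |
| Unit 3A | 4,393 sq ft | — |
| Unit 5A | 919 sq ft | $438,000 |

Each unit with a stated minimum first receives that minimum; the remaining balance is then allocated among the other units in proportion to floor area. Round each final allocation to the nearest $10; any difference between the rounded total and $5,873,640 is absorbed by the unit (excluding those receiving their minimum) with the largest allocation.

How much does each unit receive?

Fund the minimums — Unit 5A $438,000. Remaining pool $5,435,640.
Remaining pool split over remaining floor area 15,965: Unit 4B 2,663,174.20 → $2,663,170; Unit PH1 1,276,771.06 → $1,276,770; Unit 3A 1,495,694.74 → $1,495,690.
Rounding difference +$10 applied to Unit 4B → $2,663,180.

Unit 4B: $2,663,180 · Unit PH1: $1,276,770 · Unit 3A: $1,495,690 · Unit 5A: $438,000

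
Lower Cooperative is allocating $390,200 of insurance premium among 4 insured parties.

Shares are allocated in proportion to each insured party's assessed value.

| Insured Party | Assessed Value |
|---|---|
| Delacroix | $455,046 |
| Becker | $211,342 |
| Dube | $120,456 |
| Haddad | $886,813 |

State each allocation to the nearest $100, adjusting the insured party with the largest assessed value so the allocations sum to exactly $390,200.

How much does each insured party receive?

Sum of assessed value: 1,673,657.
Unrounded shares: Delacroix 455,046/1,673,657 × $390,200 = 106,090.41; Becker 211,342/1,673,657 × $390,200 = 49,272.73; Dube 120,456/1,673,657 × $390,200 = 28,083.37; Haddad 886,813/1,673,657 × $390,200 = 206,753.49.
After rounding ($100): Delacroix $106,100; Becker $49,300; Dube $28,100; Haddad $206,800. Sum = $390,300.
Difference $390,200 − $390,300 = −$100 applied to largest assessed value (Haddad): Haddad becomes $206,700.

Delacroix: $106,100; Becker: $49,300; Dube: $28,100; Haddad: $206,700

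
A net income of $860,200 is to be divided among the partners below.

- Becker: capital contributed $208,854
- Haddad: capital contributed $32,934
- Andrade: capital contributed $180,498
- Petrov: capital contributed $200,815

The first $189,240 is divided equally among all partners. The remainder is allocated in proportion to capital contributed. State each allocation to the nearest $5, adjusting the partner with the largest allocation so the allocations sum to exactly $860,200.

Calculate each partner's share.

Equal tier: $189,240 ÷ 4 = $47,310 apiece.
Remainder $670,960 by capital contributed (total 623,101): Becker 224,895.61 → $224,895; Haddad 35,463.59 → $35,465; Andrade 194,361.65 → $194,360; Petrov 216,239.15 → $216,240.
Totals: Becker $47,310 + $224,895 = $272,205; Haddad $47,310 + $35,465 = $82,775; Andrade $47,310 + $194,360 = $241,670; Petrov $47,310 + $216,240 = $263,550.

Becker: $272,205; Haddad: $82,775; Andrade: $241,670; Petrov: $263,550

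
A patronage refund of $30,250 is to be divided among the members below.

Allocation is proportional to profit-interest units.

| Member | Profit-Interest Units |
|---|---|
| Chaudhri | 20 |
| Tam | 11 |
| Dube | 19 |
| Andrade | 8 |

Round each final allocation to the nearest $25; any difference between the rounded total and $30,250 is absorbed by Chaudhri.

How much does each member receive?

Chaudhri: $10,450 | Tam: $5,725 | Dube: $9,900 | Andrade: $4,175

Sum of profit-interest units: 58.
Proportional shares: Chaudhri 20/58 × $30,250 = 10,431.03; Tam 11/58 × $30,250 = 5,737.07; Dube 19/58 × $30,250 = 9,909.48; Andrade 8/58 × $30,250 = 4,172.41.
After rounding ($25): Chaudhri $10,425; Tam $5,725; Dube $9,900; Andrade $4,175. Sum = $30,225.
Difference $30,250 − $30,225 = +$25 applied to Chaudhri: Chaudhri becomes $10,450.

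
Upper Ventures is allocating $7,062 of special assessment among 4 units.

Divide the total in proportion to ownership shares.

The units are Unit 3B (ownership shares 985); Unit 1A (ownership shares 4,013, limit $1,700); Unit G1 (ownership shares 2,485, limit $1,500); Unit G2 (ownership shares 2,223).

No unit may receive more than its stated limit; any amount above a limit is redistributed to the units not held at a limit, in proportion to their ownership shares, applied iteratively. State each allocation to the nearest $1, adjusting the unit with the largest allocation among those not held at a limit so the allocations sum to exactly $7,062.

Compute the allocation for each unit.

Unit 3B: $1,186 · Unit 1A: $1,700 · Unit G1: $1,500 · Unit G2: $2,676

Sum of ownership shares: 9,706.
Proportional shares (ignoring caps): Unit 3B 716.68; Unit 1A 2,919.82; Unit G1 1,808.06; Unit G2 1,617.44.
Cap binds for Unit 1A ($1,700), Unit G1 ($1,500); balance $3,862 reallocated over remaining ownership shares 3,208.
Redistributed shares: Unit 3B 1,185.81 → $1,186; Unit G2 2,676.19 → $2,676.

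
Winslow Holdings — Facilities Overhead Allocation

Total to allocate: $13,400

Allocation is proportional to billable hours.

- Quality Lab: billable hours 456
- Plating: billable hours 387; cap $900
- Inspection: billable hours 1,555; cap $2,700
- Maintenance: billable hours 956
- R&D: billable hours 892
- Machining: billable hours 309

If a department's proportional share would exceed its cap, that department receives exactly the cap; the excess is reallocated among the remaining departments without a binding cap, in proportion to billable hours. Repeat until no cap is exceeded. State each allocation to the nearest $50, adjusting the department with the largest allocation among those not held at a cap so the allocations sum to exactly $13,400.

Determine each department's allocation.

Quality Lab: $1,700 | Plating: $900 | Inspection: $2,700 | Maintenance: $3,600 | R&D: $3,350 | Machining: $1,150

Combined billable hours = 4,555.
Pro-rata shares before constraints: Quality Lab 1,341.47; Plating 1,138.49; Inspection 4,574.53; Maintenance 2,812.38; R&D 2,624.11; Machining 909.02.
Capped: Plating ($900), Inspection ($2,700); residual $9,800 reallocated over remaining billable hours 2,613.
Shares after redistribution: Quality Lab 1,710.22 → $1,700; Maintenance 3,585.46 → $3,600; R&D 3,345.43 → $3,350; Machining 1,158.90 → $1,150.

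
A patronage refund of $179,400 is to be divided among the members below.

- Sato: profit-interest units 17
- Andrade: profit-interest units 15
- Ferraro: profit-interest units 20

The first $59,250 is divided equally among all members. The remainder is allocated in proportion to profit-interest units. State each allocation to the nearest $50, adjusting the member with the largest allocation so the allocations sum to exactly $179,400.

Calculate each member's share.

Equal tier: $59,250 ÷ 3 = $19,750 apiece.
Remainder $120,150 by profit-interest units (total 52): Sato 39,279.81 → $39,300; Andrade 34,658.65 → $34,650; Ferraro 46,211.54 → $46,200.
Totals: Sato $19,750 + $39,300 = $59,050; Andrade $19,750 + $34,650 = $54,400; Ferraro $19,750 + $46,200 = $65,950.

Sato: $59,050; Andrade: $54,400; Ferraro: $65,950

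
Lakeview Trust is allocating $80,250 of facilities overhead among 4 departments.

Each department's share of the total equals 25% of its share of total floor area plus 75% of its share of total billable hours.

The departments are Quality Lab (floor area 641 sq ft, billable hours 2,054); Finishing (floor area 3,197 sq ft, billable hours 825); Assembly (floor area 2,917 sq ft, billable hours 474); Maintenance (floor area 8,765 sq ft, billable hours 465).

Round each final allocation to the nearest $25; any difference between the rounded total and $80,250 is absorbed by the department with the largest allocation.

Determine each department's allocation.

Totals — floor area 15,520, billable hours 3,818.
Composite weights (25% floor area + 75% billable hours): Quality Lab 0.4138; Finishing 0.2136; Assembly 0.1401; Maintenance 0.2325.
Unrounded shares: Quality Lab 33,208.16; Finishing 17,138.14; Assembly 11,242.97; Maintenance 18,660.73.
After rounding ($25): Quality Lab $33,200; Finishing $17,150; Assembly $11,250; Maintenance $18,650. Sum = $80,250.
Rounded total matches; no reconciliation needed.

Quality Lab: $33,200 | Finishing: $17,150 | Assembly: $11,250 | Maintenance: $18,650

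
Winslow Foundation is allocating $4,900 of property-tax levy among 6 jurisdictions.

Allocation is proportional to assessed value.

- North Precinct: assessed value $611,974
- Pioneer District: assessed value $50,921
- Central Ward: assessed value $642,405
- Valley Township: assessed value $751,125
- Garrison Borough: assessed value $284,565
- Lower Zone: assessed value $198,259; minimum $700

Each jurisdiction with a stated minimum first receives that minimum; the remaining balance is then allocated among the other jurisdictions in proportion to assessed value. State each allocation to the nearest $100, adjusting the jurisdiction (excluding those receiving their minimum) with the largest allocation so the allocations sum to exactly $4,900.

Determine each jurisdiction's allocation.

North Precinct: $1,100 · Pioneer District: $100 · Central Ward: $1,200 · Valley Township: $1,300 · Garrison Borough: $500 · Lower Zone: $700

Guaranteed amounts: Lower Zone $700. Remaining pool $4,200.
Remaining pool split over remaining assessed value 2,340,990: North Precinct 1,097.95 → $1,100; Pioneer District 91.36 → $100; Central Ward 1,152.55 → $1,200; Valley Township 1,347.60 → $1,300; Garrison Borough 510.54 → $500.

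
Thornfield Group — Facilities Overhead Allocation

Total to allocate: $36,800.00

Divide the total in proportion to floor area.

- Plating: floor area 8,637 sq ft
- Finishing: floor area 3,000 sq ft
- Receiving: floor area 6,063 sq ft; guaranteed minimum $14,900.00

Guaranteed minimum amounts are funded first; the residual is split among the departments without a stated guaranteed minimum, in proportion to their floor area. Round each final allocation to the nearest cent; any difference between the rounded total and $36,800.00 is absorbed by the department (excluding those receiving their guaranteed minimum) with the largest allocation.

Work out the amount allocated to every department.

Fund the minimums — Receiving $14,900.00. Balance $21,900.00.
Balance split over remaining floor area 11,637: Plating 16,254.215004 → $16,254.22; Finishing 5,645.784996 → $5,645.78.

Plating: $16,254.22 | Finishing: $5,645.78 | Receiving: $14,900.00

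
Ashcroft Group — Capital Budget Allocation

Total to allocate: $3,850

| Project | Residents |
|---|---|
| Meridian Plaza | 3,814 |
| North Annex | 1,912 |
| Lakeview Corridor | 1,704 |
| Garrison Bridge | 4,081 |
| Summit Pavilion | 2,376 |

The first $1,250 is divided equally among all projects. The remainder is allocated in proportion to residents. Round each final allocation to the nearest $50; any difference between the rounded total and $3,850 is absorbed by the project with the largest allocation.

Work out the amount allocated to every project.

Meridian Plaza: $950; North Annex: $600; Lakeview Corridor: $550; Garrison Bridge: $1,050; Summit Pavilion: $700

Equal tier: $1,250 ÷ 5 = $250 apiece.
Remainder $2,600 by residents (total 13,887): Meridian Plaza 714.08 → $700; North Annex 357.98 → $350; Lakeview Corridor 319.03 → $300; Garrison Bridge 764.07 → $750; Summit Pavilion 444.85 → $450.
Rounding difference +$50 on remainder applied to Garrison Bridge.
Totals: Meridian Plaza $250 + $700 = $950; North Annex $250 + $350 = $600; Lakeview Corridor $250 + $300 = $550; Garrison Bridge $250 + $800 = $1,050; Summit Pavilion $250 + $450 = $700.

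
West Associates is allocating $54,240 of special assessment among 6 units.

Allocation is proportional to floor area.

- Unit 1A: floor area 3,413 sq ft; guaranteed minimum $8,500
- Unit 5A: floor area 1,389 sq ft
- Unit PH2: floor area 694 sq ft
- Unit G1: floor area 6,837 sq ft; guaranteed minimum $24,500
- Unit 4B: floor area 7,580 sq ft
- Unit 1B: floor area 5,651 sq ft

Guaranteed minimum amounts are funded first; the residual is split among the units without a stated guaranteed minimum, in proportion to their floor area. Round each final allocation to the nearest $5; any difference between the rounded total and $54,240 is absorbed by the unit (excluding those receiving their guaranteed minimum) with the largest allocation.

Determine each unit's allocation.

Unit 1A: $8,500 | Unit 5A: $1,925 | Unit PH2: $965 | Unit G1: $24,500 | Unit 4B: $10,510 | Unit 1B: $7,840

Guaranteed amounts: Unit 1A $8,500; Unit G1 $24,500. Residual $21,240.
Residual split over remaining floor area 15,314: Unit 5A 1,926.50 → $1,925; Unit PH2 962.55 → $965; Unit 4B 10,513.20 → $10,515; Unit 1B 7,837.75 → $7,840.
Rounding difference −$5 applied to Unit 4B → $10,510.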